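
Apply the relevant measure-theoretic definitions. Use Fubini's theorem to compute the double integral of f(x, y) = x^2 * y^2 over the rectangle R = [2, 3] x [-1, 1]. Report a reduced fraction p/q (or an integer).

f(x, y) is a tensor product of a function of x and a function of y, and both factors are bounded continuous (hence Lebesgue integrable) on the rectangle, so Fubini's theorem applies:
  integral_R f d(m x m) = (integral_a1^b1 x^2 dx) * (integral_a2^b2 y^2 dy).
Inner integral in x: integral_{2}^{3} x^2 dx = (3^3 - 2^3)/3
  = 19/3.
Inner integral in y: integral_{-1}^{1} y^2 dy = (1^3 - (-1)^3)/3
  = 2/3.
Product: (19/3) * (2/3) = 38/9.

38/9


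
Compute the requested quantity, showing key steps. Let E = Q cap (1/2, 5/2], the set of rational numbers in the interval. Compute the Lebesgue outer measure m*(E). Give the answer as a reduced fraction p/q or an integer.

E = Q cap (1/2, 5/2] is a subset of Q, which is countable. Enumerate Q = {q_1, q_2, ...}; for any eps > 0, cover q_k by the open interval (q_k - eps/2^(k+1), q_k + eps/2^(k+1)), of length eps/2^k. The total cover length is sum_{k>=1} eps/2^k = eps. Hence m*(E) <= m*(Q) <= eps for every eps > 0, and since outer measure is non-negative, m*(E) = 0.

0


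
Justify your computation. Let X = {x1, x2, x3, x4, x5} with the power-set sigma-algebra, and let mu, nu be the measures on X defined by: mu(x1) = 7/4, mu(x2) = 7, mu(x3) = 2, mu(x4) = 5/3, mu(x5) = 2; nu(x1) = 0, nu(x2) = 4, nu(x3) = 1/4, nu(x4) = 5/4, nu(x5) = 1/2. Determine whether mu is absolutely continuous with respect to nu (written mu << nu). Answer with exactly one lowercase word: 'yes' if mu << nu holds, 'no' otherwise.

mu << nu means: every nu-null measurable set is also mu-null; equivalently, for every atom x, if nu({x}) = 0 then mu({x}) = 0.
Checking each atom:
  x1: nu = 0, mu = 7/4 > 0 -> violates mu << nu.
  x2: nu = 4 > 0 -> no constraint.
  x3: nu = 1/4 > 0 -> no constraint.
  x4: nu = 5/4 > 0 -> no constraint.
  x5: nu = 1/2 > 0 -> no constraint.
The atom(s) x1 violate the condition (nu = 0 but mu > 0). Therefore mu is NOT absolutely continuous w.r.t. nu.

no


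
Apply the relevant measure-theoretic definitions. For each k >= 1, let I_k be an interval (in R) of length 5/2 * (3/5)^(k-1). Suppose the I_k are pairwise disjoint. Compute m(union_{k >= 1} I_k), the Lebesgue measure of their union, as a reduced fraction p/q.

By countable additivity of the Lebesgue measure on pairwise disjoint measurable sets,
  m(union_{k >= 1} I_k) = sum_{k >= 1} m(I_k) = sum_{k >= 1} a * r^(k-1),
  with a = 5/2 and r = 3/5.
Since 0 < r = 3/5 < 1, the geometric series converges:
  sum_{k >= 1} a * r^(k-1) = a / (1 - r).
  = 5/2 / (1 - 3/5)
  = 5/2 / (2/5)
  = 25/4.

25/4


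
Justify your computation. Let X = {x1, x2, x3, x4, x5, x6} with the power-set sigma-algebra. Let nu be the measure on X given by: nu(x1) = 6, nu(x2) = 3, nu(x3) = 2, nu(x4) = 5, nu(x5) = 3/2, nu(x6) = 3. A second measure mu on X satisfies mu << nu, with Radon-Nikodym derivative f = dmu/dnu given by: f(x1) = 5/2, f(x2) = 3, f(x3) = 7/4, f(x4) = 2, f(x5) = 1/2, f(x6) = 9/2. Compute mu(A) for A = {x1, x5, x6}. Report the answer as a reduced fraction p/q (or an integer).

By the defining property of the Radon-Nikodym derivative, for every measurable set A,
  mu(A) = integral_A f dnu.
Since nu is a discrete measure concentrated on the atoms of X, the integral over A reduces to the sum
  mu(A) = sum_{x in A} f(x) * nu({x}).
Computing each term:
  x1: f(x1) * nu(x1) = 5/2 * 6 = 15.
  x5: f(x5) * nu(x5) = 1/2 * 3/2 = 3/4.
  x6: f(x6) * nu(x6) = 9/2 * 3 = 27/2.
Summing: mu(A) = 15 + 3/4 + 27/2 = 117/4.

117/4


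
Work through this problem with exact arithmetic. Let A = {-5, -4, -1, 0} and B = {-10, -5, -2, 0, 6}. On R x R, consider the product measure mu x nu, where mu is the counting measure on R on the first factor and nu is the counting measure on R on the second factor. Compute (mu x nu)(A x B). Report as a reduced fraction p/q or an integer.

For a measurable rectangle A x B, the product measure satisfies
  (mu x nu)(A x B) = mu(A) * nu(B).
  mu(A) = 4.
  nu(B) = 5.
  (mu x nu)(A x B) = 4 * 5 = 20.

20


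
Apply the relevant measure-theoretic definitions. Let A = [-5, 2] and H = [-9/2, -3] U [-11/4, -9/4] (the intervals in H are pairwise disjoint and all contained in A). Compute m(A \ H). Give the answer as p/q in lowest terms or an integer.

The ambient interval has length m(A) = 2 - (-5) = 7.
Since the holes are disjoint and sit inside A, by finite additivity
  m(H) = sum_i (b_i - a_i), and m(A \ H) = m(A) - m(H).
Computing the hole measures:
  m(H_1) = -3 - (-9/2) = 3/2.
  m(H_2) = -9/4 - (-11/4) = 1/2.
Summed: m(H) = 3/2 + 1/2 = 2.
So m(A \ H) = 7 - 2 = 5.

5


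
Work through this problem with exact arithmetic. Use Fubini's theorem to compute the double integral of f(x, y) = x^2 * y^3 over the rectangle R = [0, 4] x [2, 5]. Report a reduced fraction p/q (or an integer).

f(x, y) is a tensor product of a function of x and a function of y, and both factors are bounded continuous (hence Lebesgue integrable) on the rectangle, so Fubini's theorem applies:
  integral_R f d(m x m) = (integral_a1^b1 x^2 dx) * (integral_a2^b2 y^3 dy).
Inner integral in x: integral_{0}^{4} x^2 dx = (4^3 - 0^3)/3
  = 64/3.
Inner integral in y: integral_{2}^{5} y^3 dy = (5^4 - 2^4)/4
  = 609/4.
Product: (64/3) * (609/4) = 3248.

3248


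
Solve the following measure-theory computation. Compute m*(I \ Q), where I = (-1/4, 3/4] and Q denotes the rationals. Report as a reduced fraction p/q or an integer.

The interval I = (-1/4, 3/4] has m(I) = 3/4 - (-1/4) = 1 (endpoints are measure-zero, so open/closed/half-open agree). Write I = (I cap Q) u (I \ Q). The rationals in I are countable, so m*(I cap Q) = 0 (cover each rational by intervals whose total length is arbitrarily small). By countable subadditivity m*(I) <= m*(I cap Q) + m*(I \ Q), hence m*(I \ Q) >= m(I) = 1. The reverse inequality m*(I \ Q) <= m*(I) = 1 is trivial since (I \ Q) is a subset of I. Therefore m*(I \ Q) = 1.

1


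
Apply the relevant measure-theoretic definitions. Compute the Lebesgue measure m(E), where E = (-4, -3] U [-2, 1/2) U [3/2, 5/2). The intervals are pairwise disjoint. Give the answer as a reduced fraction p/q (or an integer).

For pairwise disjoint intervals, m(union_i I_i) = sum_i m(I_i),
and m is invariant under swapping open/closed endpoints (single points have measure 0).
So m(E) = sum_i (b_i - a_i).
  I_1 has length -3 - (-4) = 1.
  I_2 has length 1/2 - (-2) = 5/2.
  I_3 has length 5/2 - 3/2 = 1.
Summing:
  m(E) = 1 + 5/2 + 1 = 9/2.

9/2


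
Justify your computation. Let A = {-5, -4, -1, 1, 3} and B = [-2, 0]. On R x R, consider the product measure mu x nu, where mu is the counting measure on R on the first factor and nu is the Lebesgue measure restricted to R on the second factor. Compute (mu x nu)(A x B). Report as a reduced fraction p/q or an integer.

For a measurable rectangle A x B, the product measure satisfies
  (mu x nu)(A x B) = mu(A) * nu(B).
  mu(A) = 5.
  nu(B) = 2.
  (mu x nu)(A x B) = 5 * 2 = 10.

10


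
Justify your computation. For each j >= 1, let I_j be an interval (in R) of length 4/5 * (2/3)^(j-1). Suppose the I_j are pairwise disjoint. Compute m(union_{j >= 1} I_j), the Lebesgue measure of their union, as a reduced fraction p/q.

By countable additivity of the Lebesgue measure on pairwise disjoint measurable sets,
  m(union_{j >= 1} I_j) = sum_{j >= 1} m(I_j) = sum_{j >= 1} a * r^(j-1),
  with a = 4/5 and r = 2/3.
Since 0 < r = 2/3 < 1, the geometric series converges:
  sum_{j >= 1} a * r^(j-1) = a / (1 - r).
  = 4/5 / (1 - 2/3)
  = 4/5 / (1/3)
  = 12/5.

12/5


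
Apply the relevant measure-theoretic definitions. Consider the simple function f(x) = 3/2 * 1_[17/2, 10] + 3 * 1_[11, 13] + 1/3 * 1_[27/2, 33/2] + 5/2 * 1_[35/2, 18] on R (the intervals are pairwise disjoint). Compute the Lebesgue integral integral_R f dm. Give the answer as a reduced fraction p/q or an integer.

For a simple function f = sum_i c_i * 1_{A_i} with disjoint A_i,
  integral f dm = sum_i c_i * m(A_i).
Lengths of the A_i:
  m(A_1) = 10 - 17/2 = 3/2.
  m(A_2) = 13 - 11 = 2.
  m(A_3) = 33/2 - 27/2 = 3.
  m(A_4) = 18 - 35/2 = 1/2.
Contributions c_i * m(A_i):
  (3/2) * (3/2) = 9/4.
  (3) * (2) = 6.
  (1/3) * (3) = 1.
  (5/2) * (1/2) = 5/4.
Total: 9/4 + 6 + 1 + 5/4 = 21/2.

21/2


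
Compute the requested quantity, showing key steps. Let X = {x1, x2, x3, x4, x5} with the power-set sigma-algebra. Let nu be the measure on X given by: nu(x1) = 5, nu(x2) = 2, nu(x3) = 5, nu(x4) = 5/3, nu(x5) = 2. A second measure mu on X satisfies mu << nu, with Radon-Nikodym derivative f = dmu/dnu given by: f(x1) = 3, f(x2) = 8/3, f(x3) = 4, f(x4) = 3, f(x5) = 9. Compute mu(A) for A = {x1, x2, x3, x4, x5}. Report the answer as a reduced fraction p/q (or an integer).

By the defining property of the Radon-Nikodym derivative, for every measurable set A,
  mu(A) = integral_A f dnu.
Since nu is a discrete measure concentrated on the atoms of X, the integral over A reduces to the sum
  mu(A) = sum_{x in A} f(x) * nu({x}).
Computing each term:
  x1: f(x1) * nu(x1) = 3 * 5 = 15.
  x2: f(x2) * nu(x2) = 8/3 * 2 = 16/3.
  x3: f(x3) * nu(x3) = 4 * 5 = 20.
  x4: f(x4) * nu(x4) = 3 * 5/3 = 5.
  x5: f(x5) * nu(x5) = 9 * 2 = 18.
Summing: mu(A) = 15 + 16/3 + 20 + 5 + 18 = 190/3.

190/3


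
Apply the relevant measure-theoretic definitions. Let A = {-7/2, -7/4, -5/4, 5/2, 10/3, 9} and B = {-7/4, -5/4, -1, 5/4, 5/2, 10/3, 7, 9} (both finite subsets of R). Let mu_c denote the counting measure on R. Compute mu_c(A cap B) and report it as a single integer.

Counting measure on a finite set equals cardinality. mu_c(A cap B) = |A cap B| (elements appearing in both).
Enumerating the elements of A that also lie in B gives 5 element(s).
So mu_c(A cap B) = 5.

5


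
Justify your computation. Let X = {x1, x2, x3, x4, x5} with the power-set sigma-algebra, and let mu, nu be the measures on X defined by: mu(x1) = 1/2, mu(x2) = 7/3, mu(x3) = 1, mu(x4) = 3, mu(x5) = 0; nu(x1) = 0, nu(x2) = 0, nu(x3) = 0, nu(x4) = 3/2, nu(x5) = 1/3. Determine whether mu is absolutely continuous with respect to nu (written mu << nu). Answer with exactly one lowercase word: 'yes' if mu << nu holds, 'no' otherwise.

mu << nu means: every nu-null measurable set is also mu-null; equivalently, for every atom x, if nu({x}) = 0 then mu({x}) = 0.
Checking each atom:
  x1: nu = 0, mu = 1/2 > 0 -> violates mu << nu.
  x2: nu = 0, mu = 7/3 > 0 -> violates mu << nu.
  x3: nu = 0, mu = 1 > 0 -> violates mu << nu.
  x4: nu = 3/2 > 0 -> no constraint.
  x5: nu = 1/3 > 0 -> no constraint.
The atom(s) x1, x2, x3 violate the condition (nu = 0 but mu > 0). Therefore mu is NOT absolutely continuous w.r.t. nu.

no


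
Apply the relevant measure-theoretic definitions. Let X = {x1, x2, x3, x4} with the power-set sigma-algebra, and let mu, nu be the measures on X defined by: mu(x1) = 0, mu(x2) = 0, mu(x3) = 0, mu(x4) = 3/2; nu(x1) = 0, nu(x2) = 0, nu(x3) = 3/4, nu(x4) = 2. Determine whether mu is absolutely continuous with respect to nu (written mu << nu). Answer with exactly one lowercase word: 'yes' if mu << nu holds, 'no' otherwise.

mu << nu means: every nu-null measurable set is also mu-null; equivalently, for every atom x, if nu({x}) = 0 then mu({x}) = 0.
Checking each atom:
  x1: nu = 0, mu = 0 -> consistent with mu << nu.
  x2: nu = 0, mu = 0 -> consistent with mu << nu.
  x3: nu = 3/4 > 0 -> no constraint.
  x4: nu = 2 > 0 -> no constraint.
No atom violates the condition. Therefore mu << nu.

yes


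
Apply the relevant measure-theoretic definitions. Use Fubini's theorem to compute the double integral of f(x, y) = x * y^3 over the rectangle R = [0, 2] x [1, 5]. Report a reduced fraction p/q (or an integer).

f(x, y) is a tensor product of a function of x and a function of y, and both factors are bounded continuous (hence Lebesgue integrable) on the rectangle, so Fubini's theorem applies:
  integral_R f d(m x m) = (integral_a1^b1 x dx) * (integral_a2^b2 y^3 dy).
Inner integral in x: integral_{0}^{2} x dx = (2^2 - 0^2)/2
  = 2.
Inner integral in y: integral_{1}^{5} y^3 dy = (5^4 - 1^4)/4
  = 156.
Product: (2) * (156) = 312.

312


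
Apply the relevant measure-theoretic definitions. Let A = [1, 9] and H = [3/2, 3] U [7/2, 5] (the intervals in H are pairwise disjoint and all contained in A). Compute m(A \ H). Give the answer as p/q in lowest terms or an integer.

The ambient interval has length m(A) = 9 - 1 = 8.
Since the holes are disjoint and sit inside A, by finite additivity
  m(H) = sum_i (b_i - a_i), and m(A \ H) = m(A) - m(H).
Computing the hole measures:
  m(H_1) = 3 - 3/2 = 3/2.
  m(H_2) = 5 - 7/2 = 3/2.
Summed: m(H) = 3/2 + 3/2 = 3.
So m(A \ H) = 8 - 3 = 5.

5


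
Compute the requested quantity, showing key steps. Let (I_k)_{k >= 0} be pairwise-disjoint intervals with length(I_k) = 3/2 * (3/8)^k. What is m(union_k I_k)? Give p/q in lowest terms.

By countable additivity of the Lebesgue measure on pairwise disjoint measurable sets,
  m(union_{k >= 0} I_k) = sum_{k >= 0} m(I_k) = sum_{k >= 0} a * r^k,
  with a = 3/2 and r = 3/8.
Since 0 < r = 3/8 < 1, the geometric series converges:
  sum_{k >= 0} a * r^k = a / (1 - r).
  = 3/2 / (1 - 3/8)
  = 3/2 / (5/8)
  = 12/5.

12/5


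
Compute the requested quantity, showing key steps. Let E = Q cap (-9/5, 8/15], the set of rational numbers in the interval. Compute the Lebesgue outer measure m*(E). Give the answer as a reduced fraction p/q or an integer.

The set Q cap (-9/5, 8/15] is countable (a subset of the countable set Q). Lebesgue outer measure of any countable set is 0: each singleton {q} has m*({q}) = 0, and by countable subadditivity m*(union_k {q_k}) <= sum_k m*({q_k}) = sum_k 0 = 0. The reverse inequality m*(E) >= 0 is automatic. So m*(Q cap (-9/5, 8/15]) = 0.

0


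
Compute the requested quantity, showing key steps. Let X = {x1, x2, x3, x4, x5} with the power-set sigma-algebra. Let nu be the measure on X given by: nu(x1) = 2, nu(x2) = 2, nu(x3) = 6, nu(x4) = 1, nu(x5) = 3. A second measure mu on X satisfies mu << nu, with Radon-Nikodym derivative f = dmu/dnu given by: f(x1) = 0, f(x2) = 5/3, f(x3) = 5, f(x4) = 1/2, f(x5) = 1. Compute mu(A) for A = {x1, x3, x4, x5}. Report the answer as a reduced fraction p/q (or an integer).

By the defining property of the Radon-Nikodym derivative, for every measurable set A,
  mu(A) = integral_A f dnu.
Since nu is a discrete measure concentrated on the atoms of X, the integral over A reduces to the sum
  mu(A) = sum_{x in A} f(x) * nu({x}).
Computing each term:
  x1: f(x1) * nu(x1) = 0 * 2 = 0.
  x3: f(x3) * nu(x3) = 5 * 6 = 30.
  x4: f(x4) * nu(x4) = 1/2 * 1 = 1/2.
  x5: f(x5) * nu(x5) = 1 * 3 = 3.
Summing: mu(A) = 0 + 30 + 1/2 + 3 = 67/2.

67/2


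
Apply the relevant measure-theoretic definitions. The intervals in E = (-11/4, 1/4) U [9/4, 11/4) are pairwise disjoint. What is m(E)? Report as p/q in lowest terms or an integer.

For pairwise disjoint intervals, m(union_i I_i) = sum_i m(I_i),
and m is invariant under swapping open/closed endpoints (single points have measure 0).
So m(E) = sum_i (b_i - a_i).
  I_1 has length 1/4 - (-11/4) = 3.
  I_2 has length 11/4 - 9/4 = 1/2.
Summing:
  m(E) = 3 + 1/2 = 7/2.

7/2


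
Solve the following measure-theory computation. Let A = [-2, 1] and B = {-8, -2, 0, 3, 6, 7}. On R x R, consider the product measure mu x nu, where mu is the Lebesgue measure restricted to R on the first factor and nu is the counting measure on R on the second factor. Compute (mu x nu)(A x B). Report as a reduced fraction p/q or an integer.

For a measurable rectangle A x B, the product measure satisfies
  (mu x nu)(A x B) = mu(A) * nu(B).
  mu(A) = 3.
  nu(B) = 6.
  (mu x nu)(A x B) = 3 * 6 = 18.

18


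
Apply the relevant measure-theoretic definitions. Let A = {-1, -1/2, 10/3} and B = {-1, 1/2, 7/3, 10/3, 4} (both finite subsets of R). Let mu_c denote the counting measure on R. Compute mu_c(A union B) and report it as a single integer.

Counting measure on a finite set equals cardinality. By inclusion-exclusion, |A union B| = |A| + |B| - |A cap B|.
|A| = 3, |B| = 5, |A cap B| = 2.
So mu_c(A union B) = 3 + 5 - 2 = 6.

6


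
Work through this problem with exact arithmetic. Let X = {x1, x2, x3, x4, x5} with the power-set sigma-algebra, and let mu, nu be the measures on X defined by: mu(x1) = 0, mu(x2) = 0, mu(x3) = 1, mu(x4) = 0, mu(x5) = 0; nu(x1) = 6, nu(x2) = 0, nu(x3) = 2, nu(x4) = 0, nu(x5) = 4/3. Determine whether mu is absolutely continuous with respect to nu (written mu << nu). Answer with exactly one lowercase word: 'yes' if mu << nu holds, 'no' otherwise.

mu << nu means: every nu-null measurable set is also mu-null; equivalently, for every atom x, if nu({x}) = 0 then mu({x}) = 0.
Checking each atom:
  x1: nu = 6 > 0 -> no constraint.
  x2: nu = 0, mu = 0 -> consistent with mu << nu.
  x3: nu = 2 > 0 -> no constraint.
  x4: nu = 0, mu = 0 -> consistent with mu << nu.
  x5: nu = 4/3 > 0 -> no constraint.
No atom violates the condition. Therefore mu << nu.

yes


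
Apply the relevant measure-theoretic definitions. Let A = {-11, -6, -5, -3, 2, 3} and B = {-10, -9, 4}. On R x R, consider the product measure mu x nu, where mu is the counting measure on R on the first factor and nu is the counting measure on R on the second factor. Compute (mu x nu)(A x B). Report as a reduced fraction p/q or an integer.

For a measurable rectangle A x B, the product measure satisfies
  (mu x nu)(A x B) = mu(A) * nu(B).
  mu(A) = 6.
  nu(B) = 3.
  (mu x nu)(A x B) = 6 * 3 = 18.

18


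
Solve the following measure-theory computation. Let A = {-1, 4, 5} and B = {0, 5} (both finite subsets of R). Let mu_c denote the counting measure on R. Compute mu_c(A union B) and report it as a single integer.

Counting measure on a finite set equals cardinality. By inclusion-exclusion, |A union B| = |A| + |B| - |A cap B|.
|A| = 3, |B| = 2, |A cap B| = 1.
So mu_c(A union B) = 3 + 2 - 1 = 4.

4


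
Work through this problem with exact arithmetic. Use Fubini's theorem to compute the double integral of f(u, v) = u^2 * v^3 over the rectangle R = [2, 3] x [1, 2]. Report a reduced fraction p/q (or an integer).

f(u, v) is a tensor product of a function of u and a function of v, and both factors are bounded continuous (hence Lebesgue integrable) on the rectangle, so Fubini's theorem applies:
  integral_R f d(m x m) = (integral_a1^b1 u^2 du) * (integral_a2^b2 v^3 dv).
Inner integral in u: integral_{2}^{3} u^2 du = (3^3 - 2^3)/3
  = 19/3.
Inner integral in v: integral_{1}^{2} v^3 dv = (2^4 - 1^4)/4
  = 15/4.
Product: (19/3) * (15/4) = 95/4.

95/4


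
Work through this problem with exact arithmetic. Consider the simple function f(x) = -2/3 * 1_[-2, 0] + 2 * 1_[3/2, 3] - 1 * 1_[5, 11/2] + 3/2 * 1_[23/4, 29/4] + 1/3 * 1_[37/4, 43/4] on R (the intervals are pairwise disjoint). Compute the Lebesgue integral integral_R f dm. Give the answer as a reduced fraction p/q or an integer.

For a simple function f = sum_i c_i * 1_{A_i} with disjoint A_i,
  integral f dm = sum_i c_i * m(A_i).
Lengths of the A_i:
  m(A_1) = 0 - (-2) = 2.
  m(A_2) = 3 - 3/2 = 3/2.
  m(A_3) = 11/2 - 5 = 1/2.
  m(A_4) = 29/4 - 23/4 = 3/2.
  m(A_5) = 43/4 - 37/4 = 3/2.
Contributions c_i * m(A_i):
  (-2/3) * (2) = -4/3.
  (2) * (3/2) = 3.
  (-1) * (1/2) = -1/2.
  (3/2) * (3/2) = 9/4.
  (1/3) * (3/2) = 1/2.
Total: -4/3 + 3 - 1/2 + 9/4 + 1/2 = 47/12.

47/12


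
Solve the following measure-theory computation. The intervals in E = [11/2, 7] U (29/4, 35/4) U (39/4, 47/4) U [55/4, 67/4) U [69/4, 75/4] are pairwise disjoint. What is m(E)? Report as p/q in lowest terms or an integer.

For pairwise disjoint intervals, m(union_i I_i) = sum_i m(I_i),
and m is invariant under swapping open/closed endpoints (single points have measure 0).
So m(E) = sum_i (b_i - a_i).
  I_1 has length 7 - 11/2 = 3/2.
  I_2 has length 35/4 - 29/4 = 3/2.
  I_3 has length 47/4 - 39/4 = 2.
  I_4 has length 67/4 - 55/4 = 3.
  I_5 has length 75/4 - 69/4 = 3/2.
Summing:
  m(E) = 3/2 + 3/2 + 2 + 3 + 3/2 = 19/2.

19/2


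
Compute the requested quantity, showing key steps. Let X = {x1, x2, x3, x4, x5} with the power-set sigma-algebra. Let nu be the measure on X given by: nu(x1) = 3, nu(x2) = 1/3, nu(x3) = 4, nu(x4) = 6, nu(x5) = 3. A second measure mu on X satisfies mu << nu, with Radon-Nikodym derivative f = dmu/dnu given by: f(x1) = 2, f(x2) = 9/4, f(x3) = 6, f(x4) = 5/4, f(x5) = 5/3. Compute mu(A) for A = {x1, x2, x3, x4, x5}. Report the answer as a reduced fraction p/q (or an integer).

By the defining property of the Radon-Nikodym derivative, for every measurable set A,
  mu(A) = integral_A f dnu.
Since nu is a discrete measure concentrated on the atoms of X, the integral over A reduces to the sum
  mu(A) = sum_{x in A} f(x) * nu({x}).
Computing each term:
  x1: f(x1) * nu(x1) = 2 * 3 = 6.
  x2: f(x2) * nu(x2) = 9/4 * 1/3 = 3/4.
  x3: f(x3) * nu(x3) = 6 * 4 = 24.
  x4: f(x4) * nu(x4) = 5/4 * 6 = 15/2.
  x5: f(x5) * nu(x5) = 5/3 * 3 = 5.
Summing: mu(A) = 6 + 3/4 + 24 + 15/2 + 5 = 173/4.

173/4


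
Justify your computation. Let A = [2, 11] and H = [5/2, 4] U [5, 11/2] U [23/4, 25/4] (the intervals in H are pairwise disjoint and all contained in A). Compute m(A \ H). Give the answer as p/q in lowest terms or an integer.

The ambient interval has length m(A) = 11 - 2 = 9.
Since the holes are disjoint and sit inside A, by finite additivity
  m(H) = sum_i (b_i - a_i), and m(A \ H) = m(A) - m(H).
Computing the hole measures:
  m(H_1) = 4 - 5/2 = 3/2.
  m(H_2) = 11/2 - 5 = 1/2.
  m(H_3) = 25/4 - 23/4 = 1/2.
Summed: m(H) = 3/2 + 1/2 + 1/2 = 5/2.
So m(A \ H) = 9 - 5/2 = 13/2.

13/2


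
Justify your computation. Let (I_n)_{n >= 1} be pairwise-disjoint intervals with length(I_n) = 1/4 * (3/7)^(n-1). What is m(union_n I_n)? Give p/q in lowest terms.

By countable additivity of the Lebesgue measure on pairwise disjoint measurable sets,
  m(union_{n >= 1} I_n) = sum_{n >= 1} m(I_n) = sum_{n >= 1} a * r^(n-1),
  with a = 1/4 and r = 3/7.
Since 0 < r = 3/7 < 1, the geometric series converges:
  sum_{n >= 1} a * r^(n-1) = a / (1 - r).
  = 1/4 / (1 - 3/7)
  = 1/4 / (4/7)
  = 7/16.

7/16


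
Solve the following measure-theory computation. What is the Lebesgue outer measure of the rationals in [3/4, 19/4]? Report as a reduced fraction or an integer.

E = Q cap [3/4, 19/4] is a subset of Q, which is countable. Enumerate Q = {q_1, q_2, ...}; for any eps > 0, cover q_k by the open interval (q_k - eps/2^(k+1), q_k + eps/2^(k+1)), of length eps/2^k. The total cover length is sum_{k>=1} eps/2^k = eps. Hence m*(E) <= m*(Q) <= eps for every eps > 0, and since outer measure is non-negative, m*(E) = 0.

0


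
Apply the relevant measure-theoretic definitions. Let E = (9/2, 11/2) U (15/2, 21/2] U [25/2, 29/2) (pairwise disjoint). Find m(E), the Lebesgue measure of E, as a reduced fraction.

For pairwise disjoint intervals, m(union_i I_i) = sum_i m(I_i),
and m is invariant under swapping open/closed endpoints (single points have measure 0).
So m(E) = sum_i (b_i - a_i).
  I_1 has length 11/2 - 9/2 = 1.
  I_2 has length 21/2 - 15/2 = 3.
  I_3 has length 29/2 - 25/2 = 2.
Summing:
  m(E) = 1 + 3 + 2 = 6.

6


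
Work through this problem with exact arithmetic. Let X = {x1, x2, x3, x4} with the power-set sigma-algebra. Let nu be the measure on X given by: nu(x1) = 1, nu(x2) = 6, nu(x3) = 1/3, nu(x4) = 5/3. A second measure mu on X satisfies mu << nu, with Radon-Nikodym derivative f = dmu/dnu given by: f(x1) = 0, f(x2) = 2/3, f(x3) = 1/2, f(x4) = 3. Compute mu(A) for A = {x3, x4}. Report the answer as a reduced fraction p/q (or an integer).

By the defining property of the Radon-Nikodym derivative, for every measurable set A,
  mu(A) = integral_A f dnu.
Since nu is a discrete measure concentrated on the atoms of X, the integral over A reduces to the sum
  mu(A) = sum_{x in A} f(x) * nu({x}).
Computing each term:
  x3: f(x3) * nu(x3) = 1/2 * 1/3 = 1/6.
  x4: f(x4) * nu(x4) = 3 * 5/3 = 5.
Summing: mu(A) = 1/6 + 5 = 31/6.

31/6


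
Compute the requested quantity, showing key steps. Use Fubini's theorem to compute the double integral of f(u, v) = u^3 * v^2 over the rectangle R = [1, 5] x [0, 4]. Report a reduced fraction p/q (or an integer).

f(u, v) is a tensor product of a function of u and a function of v, and both factors are bounded continuous (hence Lebesgue integrable) on the rectangle, so Fubini's theorem applies:
  integral_R f d(m x m) = (integral_a1^b1 u^3 du) * (integral_a2^b2 v^2 dv).
Inner integral in u: integral_{1}^{5} u^3 du = (5^4 - 1^4)/4
  = 156.
Inner integral in v: integral_{0}^{4} v^2 dv = (4^3 - 0^3)/3
  = 64/3.
Product: (156) * (64/3) = 3328.

3328


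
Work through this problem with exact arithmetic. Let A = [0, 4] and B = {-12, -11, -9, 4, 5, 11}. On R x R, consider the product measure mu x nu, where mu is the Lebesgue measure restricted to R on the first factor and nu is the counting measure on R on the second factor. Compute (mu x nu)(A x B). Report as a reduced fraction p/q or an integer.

For a measurable rectangle A x B, the product measure satisfies
  (mu x nu)(A x B) = mu(A) * nu(B).
  mu(A) = 4.
  nu(B) = 6.
  (mu x nu)(A x B) = 4 * 6 = 24.

24


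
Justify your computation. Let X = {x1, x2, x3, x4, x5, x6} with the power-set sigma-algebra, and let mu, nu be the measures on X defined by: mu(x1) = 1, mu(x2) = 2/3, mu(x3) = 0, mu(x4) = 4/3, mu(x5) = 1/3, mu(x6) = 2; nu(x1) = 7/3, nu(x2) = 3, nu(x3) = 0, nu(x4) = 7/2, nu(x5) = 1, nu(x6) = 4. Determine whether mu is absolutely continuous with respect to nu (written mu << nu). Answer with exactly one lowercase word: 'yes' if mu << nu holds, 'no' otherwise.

mu << nu means: every nu-null measurable set is also mu-null; equivalently, for every atom x, if nu({x}) = 0 then mu({x}) = 0.
Checking each atom:
  x1: nu = 7/3 > 0 -> no constraint.
  x2: nu = 3 > 0 -> no constraint.
  x3: nu = 0, mu = 0 -> consistent with mu << nu.
  x4: nu = 7/2 > 0 -> no constraint.
  x5: nu = 1 > 0 -> no constraint.
  x6: nu = 4 > 0 -> no constraint.
No atom violates the condition. Therefore mu << nu.

yes


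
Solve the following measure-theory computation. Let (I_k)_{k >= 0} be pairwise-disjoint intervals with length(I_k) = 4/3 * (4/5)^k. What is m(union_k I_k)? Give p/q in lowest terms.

By countable additivity of the Lebesgue measure on pairwise disjoint measurable sets,
  m(union_{k >= 0} I_k) = sum_{k >= 0} m(I_k) = sum_{k >= 0} a * r^k,
  with a = 4/3 and r = 4/5.
Since 0 < r = 4/5 < 1, the geometric series converges:
  sum_{k >= 0} a * r^k = a / (1 - r).
  = 4/3 / (1 - 4/5)
  = 4/3 / (1/5)
  = 20/3.

20/3


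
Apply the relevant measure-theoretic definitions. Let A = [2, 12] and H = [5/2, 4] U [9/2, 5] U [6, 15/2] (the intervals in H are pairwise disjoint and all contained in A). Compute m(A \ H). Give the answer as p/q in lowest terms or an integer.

The ambient interval has length m(A) = 12 - 2 = 10.
Since the holes are disjoint and sit inside A, by finite additivity
  m(H) = sum_i (b_i - a_i), and m(A \ H) = m(A) - m(H).
Computing the hole measures:
  m(H_1) = 4 - 5/2 = 3/2.
  m(H_2) = 5 - 9/2 = 1/2.
  m(H_3) = 15/2 - 6 = 3/2.
Summed: m(H) = 3/2 + 1/2 + 3/2 = 7/2.
So m(A \ H) = 10 - 7/2 = 13/2.

13/2


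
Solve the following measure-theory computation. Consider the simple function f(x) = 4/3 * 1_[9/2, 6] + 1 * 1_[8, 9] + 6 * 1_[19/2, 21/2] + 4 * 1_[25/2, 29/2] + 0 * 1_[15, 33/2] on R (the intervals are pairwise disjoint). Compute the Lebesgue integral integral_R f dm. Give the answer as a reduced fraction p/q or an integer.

For a simple function f = sum_i c_i * 1_{A_i} with disjoint A_i,
  integral f dm = sum_i c_i * m(A_i).
Lengths of the A_i:
  m(A_1) = 6 - 9/2 = 3/2.
  m(A_2) = 9 - 8 = 1.
  m(A_3) = 21/2 - 19/2 = 1.
  m(A_4) = 29/2 - 25/2 = 2.
  m(A_5) = 33/2 - 15 = 3/2.
Contributions c_i * m(A_i):
  (4/3) * (3/2) = 2.
  (1) * (1) = 1.
  (6) * (1) = 6.
  (4) * (2) = 8.
  (0) * (3/2) = 0.
Total: 2 + 1 + 6 + 8 + 0 = 17.

17


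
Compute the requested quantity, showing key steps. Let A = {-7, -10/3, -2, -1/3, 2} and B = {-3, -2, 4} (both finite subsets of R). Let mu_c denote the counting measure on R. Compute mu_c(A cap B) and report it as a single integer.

Counting measure on a finite set equals cardinality. mu_c(A cap B) = |A cap B| (elements appearing in both).
Enumerating the elements of A that also lie in B gives 1 element(s).
So mu_c(A cap B) = 1.

1


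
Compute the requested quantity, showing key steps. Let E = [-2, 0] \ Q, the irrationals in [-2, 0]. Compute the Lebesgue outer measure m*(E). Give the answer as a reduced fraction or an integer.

The interval I = [-2, 0] has m(I) = 0 - (-2) = 2 (endpoints are measure-zero, so open/closed/half-open agree). Write I = (I cap Q) u (I \ Q). The rationals in I are countable, so m*(I cap Q) = 0 (cover each rational by intervals whose total length is arbitrarily small). By countable subadditivity m*(I) <= m*(I cap Q) + m*(I \ Q), hence m*(I \ Q) >= m(I) = 2. The reverse inequality m*(I \ Q) <= m*(I) = 2 is trivial since (I \ Q) is a subset of I. Therefore m*(I \ Q) = 2.

2


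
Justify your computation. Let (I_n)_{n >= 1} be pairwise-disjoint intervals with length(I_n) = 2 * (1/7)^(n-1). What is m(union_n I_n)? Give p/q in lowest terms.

By countable additivity of the Lebesgue measure on pairwise disjoint measurable sets,
  m(union_{n >= 1} I_n) = sum_{n >= 1} m(I_n) = sum_{n >= 1} a * r^(n-1),
  with a = 2 and r = 1/7.
Since 0 < r = 1/7 < 1, the geometric series converges:
  sum_{n >= 1} a * r^(n-1) = a / (1 - r).
  = 2 / (1 - 1/7)
  = 2 / (6/7)
  = 7/3.

7/3


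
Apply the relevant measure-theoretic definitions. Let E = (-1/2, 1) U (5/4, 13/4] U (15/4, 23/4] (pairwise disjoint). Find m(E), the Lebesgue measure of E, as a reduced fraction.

For pairwise disjoint intervals, m(union_i I_i) = sum_i m(I_i),
and m is invariant under swapping open/closed endpoints (single points have measure 0).
So m(E) = sum_i (b_i - a_i).
  I_1 has length 1 - (-1/2) = 3/2.
  I_2 has length 13/4 - 5/4 = 2.
  I_3 has length 23/4 - 15/4 = 2.
Summing:
  m(E) = 3/2 + 2 + 2 = 11/2.

11/2


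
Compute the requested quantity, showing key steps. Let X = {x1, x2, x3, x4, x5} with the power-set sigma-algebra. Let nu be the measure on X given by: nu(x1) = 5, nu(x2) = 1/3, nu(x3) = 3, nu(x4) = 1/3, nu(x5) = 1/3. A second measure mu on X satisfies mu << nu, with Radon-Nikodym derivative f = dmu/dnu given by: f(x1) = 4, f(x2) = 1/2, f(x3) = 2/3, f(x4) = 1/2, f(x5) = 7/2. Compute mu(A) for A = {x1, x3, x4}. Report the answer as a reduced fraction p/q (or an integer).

By the defining property of the Radon-Nikodym derivative, for every measurable set A,
  mu(A) = integral_A f dnu.
Since nu is a discrete measure concentrated on the atoms of X, the integral over A reduces to the sum
  mu(A) = sum_{x in A} f(x) * nu({x}).
Computing each term:
  x1: f(x1) * nu(x1) = 4 * 5 = 20.
  x3: f(x3) * nu(x3) = 2/3 * 3 = 2.
  x4: f(x4) * nu(x4) = 1/2 * 1/3 = 1/6.
Summing: mu(A) = 20 + 2 + 1/6 = 133/6.

133/6


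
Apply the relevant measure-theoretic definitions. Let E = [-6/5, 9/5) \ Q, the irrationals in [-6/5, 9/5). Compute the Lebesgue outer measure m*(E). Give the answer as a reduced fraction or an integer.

The interval I = [-6/5, 9/5) has m(I) = 9/5 - (-6/5) = 3 (endpoints are measure-zero, so open/closed/half-open agree). Write I = (I cap Q) u (I \ Q). The rationals in I are countable, so m*(I cap Q) = 0 (cover each rational by intervals whose total length is arbitrarily small). By countable subadditivity m*(I) <= m*(I cap Q) + m*(I \ Q), hence m*(I \ Q) >= m(I) = 3. The reverse inequality m*(I \ Q) <= m*(I) = 3 is trivial since (I \ Q) is a subset of I. Therefore m*(I \ Q) = 3.

3


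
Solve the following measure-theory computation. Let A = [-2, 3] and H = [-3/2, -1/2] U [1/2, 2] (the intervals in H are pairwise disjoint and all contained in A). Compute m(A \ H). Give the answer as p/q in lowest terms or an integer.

The ambient interval has length m(A) = 3 - (-2) = 5.
Since the holes are disjoint and sit inside A, by finite additivity
  m(H) = sum_i (b_i - a_i), and m(A \ H) = m(A) - m(H).
Computing the hole measures:
  m(H_1) = -1/2 - (-3/2) = 1.
  m(H_2) = 2 - 1/2 = 3/2.
Summed: m(H) = 1 + 3/2 = 5/2.
So m(A \ H) = 5 - 5/2 = 5/2.

5/2


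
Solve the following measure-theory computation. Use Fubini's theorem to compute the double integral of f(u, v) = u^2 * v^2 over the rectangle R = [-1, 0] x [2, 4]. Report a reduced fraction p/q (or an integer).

f(u, v) is a tensor product of a function of u and a function of v, and both factors are bounded continuous (hence Lebesgue integrable) on the rectangle, so Fubini's theorem applies:
  integral_R f d(m x m) = (integral_a1^b1 u^2 du) * (integral_a2^b2 v^2 dv).
Inner integral in u: integral_{-1}^{0} u^2 du = (0^3 - (-1)^3)/3
  = 1/3.
Inner integral in v: integral_{2}^{4} v^2 dv = (4^3 - 2^3)/3
  = 56/3.
Product: (1/3) * (56/3) = 56/9.

56/9


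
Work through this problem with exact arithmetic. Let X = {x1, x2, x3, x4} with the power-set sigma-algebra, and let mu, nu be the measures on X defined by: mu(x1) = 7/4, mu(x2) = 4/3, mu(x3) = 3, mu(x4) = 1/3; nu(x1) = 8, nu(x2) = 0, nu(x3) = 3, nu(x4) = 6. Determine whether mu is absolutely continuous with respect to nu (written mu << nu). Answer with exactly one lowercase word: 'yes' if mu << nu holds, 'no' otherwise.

mu << nu means: every nu-null measurable set is also mu-null; equivalently, for every atom x, if nu({x}) = 0 then mu({x}) = 0.
Checking each atom:
  x1: nu = 8 > 0 -> no constraint.
  x2: nu = 0, mu = 4/3 > 0 -> violates mu << nu.
  x3: nu = 3 > 0 -> no constraint.
  x4: nu = 6 > 0 -> no constraint.
The atom(s) x2 violate the condition (nu = 0 but mu > 0). Therefore mu is NOT absolutely continuous w.r.t. nu.

no


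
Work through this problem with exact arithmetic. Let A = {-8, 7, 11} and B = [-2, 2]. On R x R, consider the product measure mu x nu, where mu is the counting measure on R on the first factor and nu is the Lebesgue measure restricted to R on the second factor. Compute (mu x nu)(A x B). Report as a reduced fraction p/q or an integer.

For a measurable rectangle A x B, the product measure satisfies
  (mu x nu)(A x B) = mu(A) * nu(B).
  mu(A) = 3.
  nu(B) = 4.
  (mu x nu)(A x B) = 3 * 4 = 12.

12


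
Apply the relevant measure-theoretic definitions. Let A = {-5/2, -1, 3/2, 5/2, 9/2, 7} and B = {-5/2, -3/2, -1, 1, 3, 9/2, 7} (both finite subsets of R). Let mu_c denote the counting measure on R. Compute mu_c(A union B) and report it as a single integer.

Counting measure on a finite set equals cardinality. By inclusion-exclusion, |A union B| = |A| + |B| - |A cap B|.
|A| = 6, |B| = 7, |A cap B| = 4.
So mu_c(A union B) = 6 + 7 - 4 = 9.

9


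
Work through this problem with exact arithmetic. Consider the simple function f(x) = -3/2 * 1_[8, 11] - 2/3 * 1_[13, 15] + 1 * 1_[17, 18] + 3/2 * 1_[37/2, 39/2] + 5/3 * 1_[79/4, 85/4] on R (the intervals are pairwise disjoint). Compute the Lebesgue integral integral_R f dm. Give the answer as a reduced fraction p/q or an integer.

For a simple function f = sum_i c_i * 1_{A_i} with disjoint A_i,
  integral f dm = sum_i c_i * m(A_i).
Lengths of the A_i:
  m(A_1) = 11 - 8 = 3.
  m(A_2) = 15 - 13 = 2.
  m(A_3) = 18 - 17 = 1.
  m(A_4) = 39/2 - 37/2 = 1.
  m(A_5) = 85/4 - 79/4 = 3/2.
Contributions c_i * m(A_i):
  (-3/2) * (3) = -9/2.
  (-2/3) * (2) = -4/3.
  (1) * (1) = 1.
  (3/2) * (1) = 3/2.
  (5/3) * (3/2) = 5/2.
Total: -9/2 - 4/3 + 1 + 3/2 + 5/2 = -5/6.

-5/6


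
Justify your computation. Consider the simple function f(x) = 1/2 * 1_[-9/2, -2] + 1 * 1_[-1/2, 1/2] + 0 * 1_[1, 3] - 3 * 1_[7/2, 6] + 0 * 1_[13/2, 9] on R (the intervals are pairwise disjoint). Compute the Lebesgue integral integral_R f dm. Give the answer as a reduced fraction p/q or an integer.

For a simple function f = sum_i c_i * 1_{A_i} with disjoint A_i,
  integral f dm = sum_i c_i * m(A_i).
Lengths of the A_i:
  m(A_1) = -2 - (-9/2) = 5/2.
  m(A_2) = 1/2 - (-1/2) = 1.
  m(A_3) = 3 - 1 = 2.
  m(A_4) = 6 - 7/2 = 5/2.
  m(A_5) = 9 - 13/2 = 5/2.
Contributions c_i * m(A_i):
  (1/2) * (5/2) = 5/4.
  (1) * (1) = 1.
  (0) * (2) = 0.
  (-3) * (5/2) = -15/2.
  (0) * (5/2) = 0.
Total: 5/4 + 1 + 0 - 15/2 + 0 = -21/4.

-21/4


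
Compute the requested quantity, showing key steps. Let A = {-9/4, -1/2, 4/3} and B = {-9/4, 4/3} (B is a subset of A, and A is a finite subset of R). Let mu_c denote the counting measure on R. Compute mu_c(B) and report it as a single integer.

Counting measure assigns mu_c(E) = |E| (number of elements) when E is finite.
B has 2 element(s), so mu_c(B) = 2.

2


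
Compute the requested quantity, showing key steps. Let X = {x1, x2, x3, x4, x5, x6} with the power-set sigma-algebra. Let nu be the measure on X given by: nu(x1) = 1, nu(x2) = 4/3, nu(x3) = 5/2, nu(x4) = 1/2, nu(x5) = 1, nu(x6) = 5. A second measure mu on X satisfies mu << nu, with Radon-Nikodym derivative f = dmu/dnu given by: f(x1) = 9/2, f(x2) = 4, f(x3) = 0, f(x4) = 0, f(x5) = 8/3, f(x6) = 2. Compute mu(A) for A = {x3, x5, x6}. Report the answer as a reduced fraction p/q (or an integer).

By the defining property of the Radon-Nikodym derivative, for every measurable set A,
  mu(A) = integral_A f dnu.
Since nu is a discrete measure concentrated on the atoms of X, the integral over A reduces to the sum
  mu(A) = sum_{x in A} f(x) * nu({x}).
Computing each term:
  x3: f(x3) * nu(x3) = 0 * 5/2 = 0.
  x5: f(x5) * nu(x5) = 8/3 * 1 = 8/3.
  x6: f(x6) * nu(x6) = 2 * 5 = 10.
Summing: mu(A) = 0 + 8/3 + 10 = 38/3.

38/3


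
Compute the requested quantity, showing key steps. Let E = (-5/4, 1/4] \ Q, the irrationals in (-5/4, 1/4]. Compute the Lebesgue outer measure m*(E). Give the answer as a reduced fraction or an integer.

The interval I = (-5/4, 1/4] has m(I) = 1/4 - (-5/4) = 3/2 (endpoints are measure-zero, so open/closed/half-open agree). Write I = (I cap Q) u (I \ Q). The rationals in I are countable, so m*(I cap Q) = 0 (cover each rational by intervals whose total length is arbitrarily small). By countable subadditivity m*(I) <= m*(I cap Q) + m*(I \ Q), hence m*(I \ Q) >= m(I) = 3/2. The reverse inequality m*(I \ Q) <= m*(I) = 3/2 is trivial since (I \ Q) is a subset of I. Therefore m*(I \ Q) = 3/2.

3/2


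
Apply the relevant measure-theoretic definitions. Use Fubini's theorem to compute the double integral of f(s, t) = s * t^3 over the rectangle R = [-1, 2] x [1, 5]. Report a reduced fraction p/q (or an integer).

f(s, t) is a tensor product of a function of s and a function of t, and both factors are bounded continuous (hence Lebesgue integrable) on the rectangle, so Fubini's theorem applies:
  integral_R f d(m x m) = (integral_a1^b1 s ds) * (integral_a2^b2 t^3 dt).
Inner integral in s: integral_{-1}^{2} s ds = (2^2 - (-1)^2)/2
  = 3/2.
Inner integral in t: integral_{1}^{5} t^3 dt = (5^4 - 1^4)/4
  = 156.
Product: (3/2) * (156) = 234.

234


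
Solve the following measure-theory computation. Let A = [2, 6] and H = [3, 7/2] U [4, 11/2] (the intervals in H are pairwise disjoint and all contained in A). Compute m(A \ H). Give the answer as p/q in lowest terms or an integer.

The ambient interval has length m(A) = 6 - 2 = 4.
Since the holes are disjoint and sit inside A, by finite additivity
  m(H) = sum_i (b_i - a_i), and m(A \ H) = m(A) - m(H).
Computing the hole measures:
  m(H_1) = 7/2 - 3 = 1/2.
  m(H_2) = 11/2 - 4 = 3/2.
Summed: m(H) = 1/2 + 3/2 = 2.
So m(A \ H) = 4 - 2 = 2.

2


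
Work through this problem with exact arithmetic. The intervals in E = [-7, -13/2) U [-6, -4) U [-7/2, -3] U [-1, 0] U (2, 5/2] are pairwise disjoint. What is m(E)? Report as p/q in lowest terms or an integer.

For pairwise disjoint intervals, m(union_i I_i) = sum_i m(I_i),
and m is invariant under swapping open/closed endpoints (single points have measure 0).
So m(E) = sum_i (b_i - a_i).
  I_1 has length -13/2 - (-7) = 1/2.
  I_2 has length -4 - (-6) = 2.
  I_3 has length -3 - (-7/2) = 1/2.
  I_4 has length 0 - (-1) = 1.
  I_5 has length 5/2 - 2 = 1/2.
Summing:
  m(E) = 1/2 + 2 + 1/2 + 1 + 1/2 = 9/2.

9/2


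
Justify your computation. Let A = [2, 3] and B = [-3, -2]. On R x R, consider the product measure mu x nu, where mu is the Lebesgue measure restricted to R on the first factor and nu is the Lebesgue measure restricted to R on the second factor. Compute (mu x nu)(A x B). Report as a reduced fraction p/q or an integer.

For a measurable rectangle A x B, the product measure satisfies
  (mu x nu)(A x B) = mu(A) * nu(B).
  mu(A) = 1.
  nu(B) = 1.
  (mu x nu)(A x B) = 1 * 1 = 1.

1
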